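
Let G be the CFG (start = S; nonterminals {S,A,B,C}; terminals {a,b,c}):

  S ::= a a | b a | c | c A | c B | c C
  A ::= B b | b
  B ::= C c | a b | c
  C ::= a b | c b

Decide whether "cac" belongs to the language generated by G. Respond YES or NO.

Convert to CNF:
  S -> T0 T2 | T1 A | T1 B | T1 C | T2 T2 | c
  A -> B T0 | b
  B -> C T1 | T2 T0 | c
  C -> T1 T0 | T2 T0
  T0 -> b
  T1 -> c
  T2 -> a

CYK fill:
  cell(0,0) c: {B,S,T1}  orig:{B,S}
  cell(1,1) a: {T2}  orig:{}
  cell(2,2) c: {B,S,T1}  orig:{B,S}
  cell(0,1) ca: ∅
  cell(1,2) ac: ∅
  cell(0,2) cac: ∅

S ∉ T[0,2] ⇒ NO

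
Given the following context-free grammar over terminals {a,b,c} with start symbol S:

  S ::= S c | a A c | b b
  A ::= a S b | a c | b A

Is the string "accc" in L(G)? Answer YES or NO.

CNF form of G:
  S -> S T2 | T0 X4 | T1 T1
  A -> T0 T2 | T0 X3 | T1 A
  T0 -> a
  T1 -> b
  T2 -> c
  X3 -> S T1
  X4 -> A T2

Fill CYK table bottom-up:
  T[0,0] 'a' = {T0}  orig:{}
  T[1,1] 'c' = {T2}  orig:{}
  T[2,2] 'c' = {T2}  orig:{}
  T[3,3] 'c' = {T2}  orig:{}
  T[0,1] 'ac' = {A}
  T[1,2] 'cc' = ∅
  T[2,3] 'cc' = ∅
  T[0,2] 'acc' = {X4}  orig:{}
  T[1,3] 'ccc' = ∅
  T[0,3] 'accc' = ∅

S ∉ T[0,3] ⇒ NO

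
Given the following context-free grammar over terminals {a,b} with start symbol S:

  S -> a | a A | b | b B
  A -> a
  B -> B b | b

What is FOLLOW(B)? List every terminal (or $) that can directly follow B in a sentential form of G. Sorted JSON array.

FIRST iteration:
pass 1:
  A via A→a: +{a}
  B via B→b: +{b}
  S via S→a: +{a}
  S via S→b: +{b}
  S: {a,b}  A: {a}  B: {b}
pass 2: (stable)
  S: {a,b}  A: {a}  B: {b}

FOLLOW iteration:
seed FOLLOW(S) with $
pass 1:
  B→B b: FOLLOW(B) ⊇ FIRST(b) = {b}; new: +{b}
  S→a A: FOLLOW(A) ⊇ FOLLOW(S) ⊇ {$}; new: +{$}
  S→b B: FOLLOW(B) ⊇ FOLLOW(S) ⊇ {$}; new: +{$}
  FOLLOW[S]={$}  FOLLOW[A]={$}  FOLLOW[B]={$,b}
pass 2: — fixpoint
  FOLLOW[S]={$}  FOLLOW[A]={$}  FOLLOW[B]={$,b}

FOLLOW(B) = ["$", "b"]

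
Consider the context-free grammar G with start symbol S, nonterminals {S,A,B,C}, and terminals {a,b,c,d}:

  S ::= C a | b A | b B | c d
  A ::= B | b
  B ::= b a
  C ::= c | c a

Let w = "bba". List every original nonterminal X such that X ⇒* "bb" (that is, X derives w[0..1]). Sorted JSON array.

Convert to CNF:
  S -> C T1 | T0 A | T0 B | T2 T3
  A -> T0 T1 | b
  B -> T0 T1
  C -> T2 T1 | c
  T0 -> b
  T1 -> a
  T2 -> c
  T3 -> d

CYK fill, restricted to cells inside w[0..1]:
  [0..0]={A,T0}  "b"  orig:{A}
  [1..1]={A,T0}  "b"  orig:{A}
  [0..1]={S}  "bb"

Original NTs in T[0,1] deriving "bb": ["S"]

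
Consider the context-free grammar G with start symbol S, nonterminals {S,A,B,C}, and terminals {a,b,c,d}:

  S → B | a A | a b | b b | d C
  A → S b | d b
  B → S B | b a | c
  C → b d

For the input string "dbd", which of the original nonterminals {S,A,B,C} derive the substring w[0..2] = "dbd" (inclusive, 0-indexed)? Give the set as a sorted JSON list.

CNF form of G:
  S -> S B | T0 T0 | T0 T2 | T1 C | T2 A | T2 T0 | c
  A -> S T0 | T1 T0
  B -> S B | T0 T2 | c
  C -> T0 T1
  T0 -> b
  T1 -> d
  T2 -> a

Fill CYK table bottom-up — only the sub-triangle for w[0..2]:
  T[0,0] 'd' = {T1}  orig:{}
  T[1,1] 'b' = {T0}  orig:{}
  T[2,2] 'd' = {T1}  orig:{}
  T[0,1] 'db' = {A}
  T[1,2] 'bd' = {C}
  T[0,2] 'dbd' = {S}

Original NTs in T[0,2] deriving "dbd": ["S"]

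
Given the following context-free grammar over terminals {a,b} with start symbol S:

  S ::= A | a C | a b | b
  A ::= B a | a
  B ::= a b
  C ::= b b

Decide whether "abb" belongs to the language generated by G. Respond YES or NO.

CNF form of G:
  S -> B T0 | T0 C | T0 T1 | a | b
  A -> B T0 | a
  B -> T0 T1
  C -> T1 T1
  T0 -> a
  T1 -> b

CYK fill:
  T[0,0] 'a' = {A,S,T0}  orig:{A,S}
  T[1,1] 'b' = {S,T1}  orig:{S}
  T[2,2] 'b' = {S,T1}  orig:{S}
  T[0,1] 'ab' = {B,S}
  T[1,2] 'bb' = {C}
  T[0,2] 'abb' = {S}

S ∈ T[0,2] ⇒ YES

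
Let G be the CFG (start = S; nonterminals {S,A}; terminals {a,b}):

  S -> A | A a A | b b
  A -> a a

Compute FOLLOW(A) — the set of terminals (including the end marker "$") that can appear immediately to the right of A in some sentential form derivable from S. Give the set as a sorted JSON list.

Compute FIRST by fixpoint:
round 1:
  A via A→a a: +{a}
  S via S→A: +{a}
  S via S→b b: +{b}
  FIRST(S)={a,b}  FIRST(A)={a}
round 2: done
  FIRST(S)={a,b}  FIRST(A)={a}

Compute FOLLOW by fixpoint:
initialize: $ ∈ FOLLOW(S)
round 1:
  S→A: FOLLOW(A) ⊇ FOLLOW(S) ⊇ {$}; new: +{$}
  S→A a A: FOLLOW(A) ⊇ FIRST(a) = {a}; new: +{a}
  FOLLOW[S]={$}  FOLLOW[A]={$,a}
round 2: — fixpoint
  FOLLOW[S]={$}  FOLLOW[A]={$,a}

FOLLOW(A) = ["$", "a"]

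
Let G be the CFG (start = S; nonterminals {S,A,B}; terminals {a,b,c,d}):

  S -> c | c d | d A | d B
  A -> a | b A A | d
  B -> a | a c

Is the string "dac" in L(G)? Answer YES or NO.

CNF form of G:
  S -> T2 T3 | T3 A | T3 B | c
  A -> T0 X4 | a | d
  B -> T1 T2 | a
  T0 -> b
  T1 -> a
  T2 -> c
  T3 -> d
  X4 -> A A

CYK fill:
  [0..0]={A,T3}  "d"  orig:{A}
  [1..1]={A,B,T1}  "a"  orig:{A,B}
  [2..2]={S,T2}  "c"  orig:{S}
  [0..1]={S,X4}  "da"  orig:{S}
  [1..2]={B}  "ac"
  [0..2]={S}  "dac"

S ∈ T[0,2] ⇒ YES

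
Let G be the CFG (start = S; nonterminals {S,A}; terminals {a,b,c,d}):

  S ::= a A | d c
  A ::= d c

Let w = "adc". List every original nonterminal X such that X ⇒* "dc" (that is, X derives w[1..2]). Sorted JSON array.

CNF form of G:
  S -> T0 T1 | T2 A
  A -> T0 T1
  T0 -> d
  T1 -> c
  T2 -> a

Fill CYK table bottom-up, restricted to cells inside w[1..2]:
  cell(1,1) d: {T0}  orig:{}
  cell(2,2) c: {T1}  orig:{}
  cell(1,2) dc: {A,S}

Original NTs in T[1,2] deriving "dc": ["A", "S"]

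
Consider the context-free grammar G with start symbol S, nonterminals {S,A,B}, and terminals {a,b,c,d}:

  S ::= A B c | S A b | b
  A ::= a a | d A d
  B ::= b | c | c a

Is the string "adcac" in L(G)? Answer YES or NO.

Convert to CNF:
  S -> A X5 | S X6 | b
  A -> T0 T0 | T1 X4
  B -> T2 T0 | b | c
  T0 -> a
  T1 -> d
  T2 -> c
  T3 -> b
  X4 -> A T1
  X5 -> B T2
  X6 -> A T3

CYK table (by increasing span):
  T[0,0] 'a' = {T0}  orig:{}
  T[1,1] 'd' = {T1}  orig:{}
  T[2,2] 'c' = {B,T2}  orig:{B}
  T[3,3] 'a' = {T0}  orig:{}
  T[4,4] 'c' = {B,T2}  orig:{B}
  T[0,1] 'ad' = ∅
  T[1,2] 'dc' = ∅
  T[2,3] 'ca' = {B}
  T[3,4] 'ac' = ∅
  T[0,2] 'adc' = ∅
  T[1,3] 'dca' = ∅
  T[2,4] 'cac' = {X5}  orig:{}
  T[0,3] 'adca' = ∅
  T[1,4] 'dcac' = ∅
  T[0,4] 'adcac' = ∅

S ∉ T[0,4] ⇒ NO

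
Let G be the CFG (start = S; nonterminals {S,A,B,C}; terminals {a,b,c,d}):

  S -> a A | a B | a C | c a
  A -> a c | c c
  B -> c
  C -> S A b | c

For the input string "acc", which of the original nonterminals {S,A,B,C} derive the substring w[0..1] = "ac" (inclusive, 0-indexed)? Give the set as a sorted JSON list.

CNF form of G:
  S -> T0 A | T0 B | T0 C | T1 T0
  A -> T0 T1 | T1 T1
  B -> c
  C -> S X3 | c
  T0 -> a
  T1 -> c
  T2 -> b
  X3 -> A T2

CYK fill — only the sub-triangle for w[0..1]:
  T[0,0] 'a' = {T0}  orig:{}
  T[1,1] 'c' = {B,C,T1}  orig:{B,C}
  T[0,1] 'ac' = {A,S}

Original NTs in T[0,1] deriving "ac": ["A", "S"]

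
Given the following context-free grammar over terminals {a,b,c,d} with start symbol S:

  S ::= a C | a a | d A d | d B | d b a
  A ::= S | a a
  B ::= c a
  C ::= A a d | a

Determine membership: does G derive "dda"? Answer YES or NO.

CNF form of G:
  S -> T0 C | T0 T0 | T1 B | T1 X7 | T1 X8
  A -> T0 C | T0 T0 | T1 B | T1 X4 | T1 X5
  B -> T3 T0
  C -> A X6 | a
  T0 -> a
  T1 -> d
  T2 -> b
  T3 -> c
  X4 -> A T1
  X5 -> T2 T0
  X6 -> T0 T1
  X7 -> A T1
  X8 -> T2 T0

CYK fill:
  cell(0,0) d: {T1}  orig:{}
  cell(1,1) d: {T1}  orig:{}
  cell(2,2) a: {C,T0}  orig:{C}
  cell(0,1) dd: ∅
  cell(1,2) da: ∅
  cell(0,2) dda: ∅

S ∉ T[0,2] ⇒ NO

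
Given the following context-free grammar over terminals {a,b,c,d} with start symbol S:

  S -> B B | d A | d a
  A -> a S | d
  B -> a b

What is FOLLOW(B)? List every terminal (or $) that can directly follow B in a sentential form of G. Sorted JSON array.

FIRST sets, iterate to fixpoint:
[1]
  A via A→a S: +{a}
  A via A→d: +{d}
  B via B→a b: +{a}
  S via S→B B: +{a}
  S via S→d A: +{d}
  FIRST[S]={a,d}  FIRST[A]={a,d}  FIRST[B]={a}
[2] done
  FIRST[S]={a,d}  FIRST[A]={a,d}  FIRST[B]={a}

FOLLOW iteration:
seed FOLLOW(S) with $
round 1:
  S→B B: FOLLOW(B) ⊇ FIRST(B) = {a}; new: +{a}
  S→B B: FOLLOW(B) ⊇ FOLLOW(S) ⊇ {$}; new: +{$}
  S→d A: FOLLOW(A) ⊇ FOLLOW(S) ⊇ {$}; new: +{$}
  S: {$}  A: {$}  B: {$,a}
round 2: (no change)
  S: {$}  A: {$}  B: {$,a}

FOLLOW(B) = ["$", "a"]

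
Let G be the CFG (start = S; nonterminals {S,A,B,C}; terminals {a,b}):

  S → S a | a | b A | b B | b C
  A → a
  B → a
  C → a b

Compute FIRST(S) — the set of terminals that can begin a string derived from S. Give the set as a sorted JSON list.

FIRST sets, iterate to fixpoint:
[1]
  A via A→a: +{a}
  B via B→a: +{a}
  C via C→a b: +{a}
  S via S→a: +{a}
  S via S→b A: +{b}
  S: {a,b}  A: {a}  B: {a}  C: {a}
[2] done
  S: {a,b}  A: {a}  B: {a}  C: {a}

FIRST(S) = ["a", "b"]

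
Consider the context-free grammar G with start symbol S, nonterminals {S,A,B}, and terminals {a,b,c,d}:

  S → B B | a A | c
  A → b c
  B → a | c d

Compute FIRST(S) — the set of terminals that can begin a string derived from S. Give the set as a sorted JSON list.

Compute FIRST by fixpoint:
[1]
  A via A→b c: +{b}
  B via B→a: +{a}
  B via B→c d: +{c}
  S via S→B B: +{a,c}
  FIRST[S]={a,c}  FIRST[A]={b}  FIRST[B]={a,c}
[2] — fixpoint
  FIRST[S]={a,c}  FIRST[A]={b}  FIRST[B]={a,c}

FIRST(S) = ["a", "c"]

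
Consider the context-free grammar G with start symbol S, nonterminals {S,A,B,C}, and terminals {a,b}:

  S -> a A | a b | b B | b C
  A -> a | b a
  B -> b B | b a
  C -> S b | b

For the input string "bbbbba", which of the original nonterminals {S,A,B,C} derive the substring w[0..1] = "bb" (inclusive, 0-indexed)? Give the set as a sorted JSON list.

CNF form of G:
  S -> T0 B | T0 C | T1 A | T1 T0
  A -> T0 T1 | a
  B -> T0 B | T0 T1
  C -> S T0 | b
  T0 -> b
  T1 -> a

Fill CYK table bottom-up, restricted to cells inside w[0..1]:
  [0..0]={C,T0}  "b"  orig:{C}
  [1..1]={C,T0}  "b"  orig:{C}
  [0..1]={S}  "bb"

Original NTs in T[0,1] deriving "bb": ["S"]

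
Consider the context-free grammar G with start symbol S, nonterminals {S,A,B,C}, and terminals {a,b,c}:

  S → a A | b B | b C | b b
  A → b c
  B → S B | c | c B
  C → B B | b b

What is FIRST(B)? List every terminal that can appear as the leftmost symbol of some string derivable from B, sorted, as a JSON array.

Compute FIRST by fixpoint:
round 1:
  A via A→b c: +{b}
  B via B→c: +{c}
  C via C→B B: +{c}
  C via C→b b: +{b}
  S via S→a A: +{a}
  S via S→b B: +{b}
  FIRST(S)={a,b}  FIRST(A)={b}  FIRST(B)={c}  FIRST(C)={b,c}
round 2:
  B via B→S B: +{a,b}
  C via C→B B: +{a}
  FIRST(S)={a,b}  FIRST(A)={b}  FIRST(B)={a,b,c}  FIRST(C)={a,b,c}
round 3: (no change)
  FIRST(S)={a,b}  FIRST(A)={b}  FIRST(B)={a,b,c}  FIRST(C)={a,b,c}

FIRST(B) = ["a", "b", "c"]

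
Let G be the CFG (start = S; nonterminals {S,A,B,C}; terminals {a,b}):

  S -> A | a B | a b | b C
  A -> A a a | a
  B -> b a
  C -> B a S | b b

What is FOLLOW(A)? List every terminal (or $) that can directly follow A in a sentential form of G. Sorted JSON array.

FIRST iteration:
round 1:
  A via A→a: +{a}
  B via B→b a: +{b}
  C via C→B a S: +{b}
  S via S→A: +{a}
  S via S→b C: +{b}
  S: {a,b}  A: {a}  B: {b}  C: {b}
round 2: (stable)
  S: {a,b}  A: {a}  B: {b}  C: {b}

FOLLOW iteration:
initialize: $ ∈ FOLLOW(S)
round 1:
  A→A a a: FOLLOW(A) ⊇ FIRST(a) = {a}; new: +{a}
  C→B a S: FOLLOW(B) ⊇ FIRST(a) = {a}; new: +{a}
  S→A: FOLLOW(A) ⊇ FOLLOW(S) ⊇ {$}; new: +{$}
  S→a B: FOLLOW(B) ⊇ FOLLOW(S) ⊇ {$}; new: +{$}
  S→b C: FOLLOW(C) ⊇ FOLLOW(S) ⊇ {$}; new: +{$}
  FOLLOW(S)={$}  FOLLOW(A)={$,a}  FOLLOW(B)={$,a}  FOLLOW(C)={$}
round 2: done
  FOLLOW(S)={$}  FOLLOW(A)={$,a}  FOLLOW(B)={$,a}  FOLLOW(C)={$}

FOLLOW(A) = ["$", "a"]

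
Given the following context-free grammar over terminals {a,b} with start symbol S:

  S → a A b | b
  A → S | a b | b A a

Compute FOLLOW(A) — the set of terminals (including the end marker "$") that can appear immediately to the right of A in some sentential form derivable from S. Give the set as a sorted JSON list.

FIRST sets, iterate to fixpoint:
round 1:
  A via A→a b: +{a}
  A via A→b A a: +{b}
  S via S→a A b: +{a}
  S via S→b: +{b}
  FIRST(S)={a,b}  FIRST(A)={a,b}
round 2: (stable)
  FIRST(S)={a,b}  FIRST(A)={a,b}

FOLLOW sets:
initialize: $ ∈ FOLLOW(S)
iter 1:
  A→b A a: FOLLOW(A) ⊇ FIRST(a) = {a}; new: +{a}
  S→a A b: FOLLOW(A) ⊇ FIRST(b) = {b}; new: +{b}
  S: {$}  A: {a,b}
iter 2:
  A→S: FOLLOW(S) ⊇ FOLLOW(A) ⊇ {a,b}; new: +{a,b}
  S: {$,a,b}  A: {a,b}
iter 3: (no change)
  S: {$,a,b}  A: {a,b}

FOLLOW(A) = ["a", "b"]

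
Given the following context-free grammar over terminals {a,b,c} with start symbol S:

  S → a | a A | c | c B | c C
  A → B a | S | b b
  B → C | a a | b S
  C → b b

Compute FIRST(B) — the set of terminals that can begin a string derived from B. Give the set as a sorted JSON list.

FIRST iteration:
[1]
  A via A→b b: +{b}
  B via B→a a: +{a}
  B via B→b S: +{b}
  C via C→b b: +{b}
  S via S→a: +{a}
  S via S→c: +{c}
  S: {a,c}  A: {b}  B: {a,b}  C: {b}
[2]
  A via A→B a: +{a}
  A via A→S: +{c}
  S: {a,c}  A: {a,b,c}  B: {a,b}  C: {b}
[3] (stable)
  S: {a,c}  A: {a,b,c}  B: {a,b}  C: {b}

FIRST(B) = ["a", "b"]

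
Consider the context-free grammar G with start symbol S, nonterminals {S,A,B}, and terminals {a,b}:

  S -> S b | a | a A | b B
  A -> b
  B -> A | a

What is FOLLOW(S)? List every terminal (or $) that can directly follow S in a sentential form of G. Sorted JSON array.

FIRST iteration:
[1]
  A via A→b: +{b}
  B via B→A: +{b}
  B via B→a: +{a}
  S via S→a: +{a}
  S via S→b B: +{b}
  FIRST(S)={a,b}  FIRST(A)={b}  FIRST(B)={a,b}
[2] done
  FIRST(S)={a,b}  FIRST(A)={b}  FIRST(B)={a,b}

Compute FOLLOW by fixpoint:
seed FOLLOW(S) with $
pass 1:
  S→S b: FOLLOW(S) ⊇ FIRST(b) = {b}; new: +{b}
  S→a A: FOLLOW(A) ⊇ FOLLOW(S) ⊇ {$,b}; new: +{$,b}
  S→b B: FOLLOW(B) ⊇ FOLLOW(S) ⊇ {$,b}; new: +{$,b}
  S: {$,b}  A: {$,b}  B: {$,b}
pass 2: (no change)
  S: {$,b}  A: {$,b}  B: {$,b}

FOLLOW(S) = ["$", "b"]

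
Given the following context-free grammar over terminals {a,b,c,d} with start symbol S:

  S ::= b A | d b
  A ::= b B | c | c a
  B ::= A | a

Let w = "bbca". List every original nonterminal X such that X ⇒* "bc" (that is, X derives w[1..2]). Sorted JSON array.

CNF form of G:
  S -> T0 A | T3 T0
  A -> T0 B | T1 T2 | c
  B -> T0 B | T1 T2 | a | c
  T0 -> b
  T1 -> c
  T2 -> a
  T3 -> d

CYK table (by increasing span), restricted to cells inside w[1..2]:
  cell(1,1) b: {T0}  orig:{}
  cell(2,2) c: {A,B,T1}  orig:{A,B}
  cell(1,2) bc: {A,B,S}

Original NTs in T[1,2] deriving "bc": ["A", "B", "S"]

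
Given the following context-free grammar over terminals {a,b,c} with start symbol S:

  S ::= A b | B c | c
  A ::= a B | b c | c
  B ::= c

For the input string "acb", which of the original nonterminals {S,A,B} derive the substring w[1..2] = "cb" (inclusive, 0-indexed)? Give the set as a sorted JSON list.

Convert to CNF:
  S -> A T1 | B T2 | c
  A -> T0 B | T1 T2 | c
  B -> c
  T0 -> a
  T1 -> b
  T2 -> c

CYK table (by increasing span), restricted to cells inside w[1..2]:
  T[1,1] 'c' = {A,B,S,T2}  orig:{A,B,S}
  T[2,2] 'b' = {T1}  orig:{}
  T[1,2] 'cb' = {S}

Original NTs in T[1,2] deriving "cb": ["S"]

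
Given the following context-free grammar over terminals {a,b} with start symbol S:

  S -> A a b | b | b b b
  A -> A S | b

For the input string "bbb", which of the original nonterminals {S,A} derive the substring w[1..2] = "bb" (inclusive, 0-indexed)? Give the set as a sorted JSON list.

Convert to CNF:
  S -> A X2 | T1 X3 | b
  A -> A S | b
  T0 -> a
  T1 -> b
  X2 -> T0 T1
  X3 -> T1 T1

CYK fill, restricted to cells inside w[1..2]:
  T[1,1] 'b' = {A,S,T1}  orig:{A,S}
  T[2,2] 'b' = {A,S,T1}  orig:{A,S}
  T[1,2] 'bb' = {A,X3}  orig:{A}

Original NTs in T[1,2] deriving "bb": ["A"]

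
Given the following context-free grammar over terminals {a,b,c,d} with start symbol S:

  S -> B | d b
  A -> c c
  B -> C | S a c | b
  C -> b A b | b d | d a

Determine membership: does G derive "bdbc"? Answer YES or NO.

Convert to CNF:
  S -> S X7 | T2 T3 | T2 X8 | T3 T1 | T3 T2 | b
  A -> T0 T0
  B -> S X4 | T2 T3 | T2 X5 | T3 T1 | b
  C -> T2 T3 | T2 X6 | T3 T1
  T0 -> c
  T1 -> a
  T2 -> b
  T3 -> d
  X4 -> T1 T0
  X5 -> A T2
  X6 -> A T2
  X7 -> T1 T0
  X8 -> A T2

CYK fill:
  T[0,0] 'b' = {B,S,T2}  orig:{B,S}
  T[1,1] 'd' = {T3}  orig:{}
  T[2,2] 'b' = {B,S,T2}  orig:{B,S}
  T[3,3] 'c' = {T0}  orig:{}
  T[0,1] 'bd' = {B,C,S}
  T[1,2] 'db' = {S}
  T[2,3] 'bc' = ∅
  T[0,2] 'bdb' = ∅
  T[1,3] 'dbc' = ∅
  T[0,3] 'bdbc' = ∅

S ∉ T[0,3] ⇒ NO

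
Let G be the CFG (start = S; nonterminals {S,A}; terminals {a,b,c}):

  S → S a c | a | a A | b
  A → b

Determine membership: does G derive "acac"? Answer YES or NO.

CNF form of G:
  S -> S X2 | T0 A | a | b
  A -> b
  T0 -> a
  T1 -> c
  X2 -> T0 T1

CYK fill:
  cell(0,0) a: {S,T0}  orig:{S}
  cell(1,1) c: {T1}  orig:{}
  cell(2,2) a: {S,T0}  orig:{S}
  cell(3,3) c: {T1}  orig:{}
  cell(0,1) ac: {X2}  orig:{}
  cell(1,2) ca: ∅
  cell(2,3) ac: {X2}  orig:{}
  cell(0,2) aca: ∅
  cell(1,3) cac: ∅
  cell(0,3) acac: ∅

S ∉ T[0,3] ⇒ NO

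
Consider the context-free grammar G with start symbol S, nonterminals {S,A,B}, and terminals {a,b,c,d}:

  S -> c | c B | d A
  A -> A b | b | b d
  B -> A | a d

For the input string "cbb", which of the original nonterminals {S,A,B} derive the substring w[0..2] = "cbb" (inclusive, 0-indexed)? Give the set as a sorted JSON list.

Convert to CNF:
  S -> T1 A | T3 B | c
  A -> A T0 | T0 T1 | b
  B -> A T0 | T0 T1 | T2 T1 | b
  T0 -> b
  T1 -> d
  T2 -> a
  T3 -> c

Fill CYK table bottom-up — only the sub-triangle for w[0..2]:
  [0..0]={S,T3}  "c"  orig:{S}
  [1..1]={A,B,T0}  "b"  orig:{A,B}
  [2..2]={A,B,T0}  "b"  orig:{A,B}
  [0..1]={S}  "cb"
  [1..2]={A,B}  "bb"
  [0..2]={S}  "cbb"

Original NTs in T[0,2] deriving "cbb": ["S"]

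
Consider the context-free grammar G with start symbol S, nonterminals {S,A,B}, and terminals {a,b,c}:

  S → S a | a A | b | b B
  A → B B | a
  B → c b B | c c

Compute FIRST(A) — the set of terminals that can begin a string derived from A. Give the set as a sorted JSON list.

FIRST iteration:
round 1:
  A via A→a: +{a}
  B via B→c b B: +{c}
  S via S→a A: +{a}
  S via S→b: +{b}
  FIRST[S]={a,b}  FIRST[A]={a}  FIRST[B]={c}
round 2:
  A via A→B B: +{c}
  FIRST[S]={a,b}  FIRST[A]={a,c}  FIRST[B]={c}
round 3: — fixpoint
  FIRST[S]={a,b}  FIRST[A]={a,c}  FIRST[B]={c}

FIRST(A) = ["a", "c"]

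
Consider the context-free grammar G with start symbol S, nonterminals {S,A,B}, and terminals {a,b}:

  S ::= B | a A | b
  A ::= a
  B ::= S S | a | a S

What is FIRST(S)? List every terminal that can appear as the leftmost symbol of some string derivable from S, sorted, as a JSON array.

Compute FIRST by fixpoint:
iter 1:
  A via A→a: +{a}
  B via B→a: +{a}
  S via S→B: +{a}
  S via S→b: +{b}
  FIRST[S]={a,b}  FIRST[A]={a}  FIRST[B]={a}
iter 2:
  B via B→S S: +{b}
  FIRST[S]={a,b}  FIRST[A]={a}  FIRST[B]={a,b}
iter 3: (stable)
  FIRST[S]={a,b}  FIRST[A]={a}  FIRST[B]={a,b}

FIRST(S) = ["a", "b"]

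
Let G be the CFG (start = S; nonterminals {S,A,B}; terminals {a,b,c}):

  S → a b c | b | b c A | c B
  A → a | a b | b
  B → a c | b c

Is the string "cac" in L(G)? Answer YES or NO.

Convert to CNF:
  S -> T0 X3 | T1 X4 | T2 B | b
  A -> T0 T1 | a | b
  B -> T0 T2 | T1 T2
  T0 -> a
  T1 -> b
  T2 -> c
  X3 -> T1 T2
  X4 -> T2 A

CYK fill:
  T[0,0] 'c' = {T2}  orig:{}
  T[1,1] 'a' = {A,T0}  orig:{A}
  T[2,2] 'c' = {T2}  orig:{}
  T[0,1] 'ca' = {X4}  orig:{}
  T[1,2] 'ac' = {B}
  T[0,2] 'cac' = {S}

S ∈ T[0,2] ⇒ YES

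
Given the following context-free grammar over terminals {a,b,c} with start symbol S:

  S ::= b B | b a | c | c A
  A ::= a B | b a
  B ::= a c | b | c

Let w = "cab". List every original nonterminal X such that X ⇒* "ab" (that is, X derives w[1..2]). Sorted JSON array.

Convert to CNF:
  S -> T1 B | T1 T0 | T2 A | c
  A -> T0 B | T1 T0
  B -> T0 T2 | b | c
  T0 -> a
  T1 -> b
  T2 -> c

CYK table (by increasing span) — only the sub-triangle for w[1..2]:
  cell(1,1) a: {T0}  orig:{}
  cell(2,2) b: {B,T1}  orig:{B}
  cell(1,2) ab: {A}

Original NTs in T[1,2] deriving "ab": ["A"]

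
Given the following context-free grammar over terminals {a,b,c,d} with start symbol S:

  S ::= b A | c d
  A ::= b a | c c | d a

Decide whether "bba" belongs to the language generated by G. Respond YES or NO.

Convert to CNF:
  S -> T0 A | T2 T3
  A -> T0 T1 | T2 T2 | T3 T1
  T0 -> b
  T1 -> a
  T2 -> c
  T3 -> d

CYK fill:
  [0..0]={T0}  "b"  orig:{}
  [1..1]={T0}  "b"  orig:{}
  [2..2]={T1}  "a"  orig:{}
  [0..1]=∅  "bb"
  [1..2]={A}  "ba"
  [0..2]={S}  "bba"

S ∈ T[0,2] ⇒ YES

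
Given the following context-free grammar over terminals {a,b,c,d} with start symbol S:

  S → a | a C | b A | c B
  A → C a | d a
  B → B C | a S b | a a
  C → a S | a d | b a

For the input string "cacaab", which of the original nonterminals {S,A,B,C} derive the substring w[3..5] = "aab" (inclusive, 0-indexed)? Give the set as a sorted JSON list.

Convert to CNF:
  S -> T0 C | T2 A | T3 B | a
  A -> C T0 | T1 T0
  B -> B C | T0 T0 | T0 X4
  C -> T0 S | T0 T1 | T2 T0
  T0 -> a
  T1 -> d
  T2 -> b
  T3 -> c
  X4 -> S T2

CYK fill — only the sub-triangle for w[3..5]:
  cell(3,3) a: {S,T0}  orig:{S}
  cell(4,4) a: {S,T0}  orig:{S}
  cell(5,5) b: {T2}  orig:{}
  cell(3,4) aa: {B,C}
  cell(4,5) ab: {X4}  orig:{}
  cell(3,5) aab: {B}

Original NTs in T[3,5] deriving "aab": ["B"]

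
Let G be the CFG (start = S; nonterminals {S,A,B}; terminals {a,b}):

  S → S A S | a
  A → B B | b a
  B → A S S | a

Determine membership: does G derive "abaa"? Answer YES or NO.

Convert to CNF:
  S -> S X3 | a
  A -> B B | T0 T1
  B -> A X2 | a
  T0 -> b
  T1 -> a
  X2 -> S S
  X3 -> A S

CYK table (by increasing span):
  cell(0,0) a: {B,S,T1}  orig:{B,S}
  cell(1,1) b: {T0}  orig:{}
  cell(2,2) a: {B,S,T1}  orig:{B,S}
  cell(3,3) a: {B,S,T1}  orig:{B,S}
  cell(0,1) ab: ∅
  cell(1,2) ba: {A}
  cell(2,3) aa: {A,X2}  orig:{A}
  cell(0,2) aba: ∅
  cell(1,3) baa: {X3}  orig:{}
  cell(0,3) abaa: {S}

S ∈ T[0,3] ⇒ YES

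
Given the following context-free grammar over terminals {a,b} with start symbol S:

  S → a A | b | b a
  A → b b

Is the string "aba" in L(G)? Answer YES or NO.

Convert to CNF:
  S -> T0 T1 | T1 A | b
  A -> T0 T0
  T0 -> b
  T1 -> a

Fill CYK table bottom-up:
  [0..0]={T1}  "a"  orig:{}
  [1..1]={S,T0}  "b"  orig:{S}
  [2..2]={T1}  "a"  orig:{}
  [0..1]=∅  "ab"
  [1..2]={S}  "ba"
  [0..2]=∅  "aba"

S ∉ T[0,2] ⇒ NO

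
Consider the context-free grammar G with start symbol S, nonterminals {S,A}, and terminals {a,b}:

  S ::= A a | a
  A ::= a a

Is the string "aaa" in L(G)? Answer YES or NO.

CNF form of G:
  S -> A T0 | a
  A -> T0 T0
  T0 -> a

Fill CYK table bottom-up:
  [0..0]={S,T0}  "a"  orig:{S}
  [1..1]={S,T0}  "a"  orig:{S}
  [2..2]={S,T0}  "a"  orig:{S}
  [0..1]={A}  "aa"
  [1..2]={A}  "aa"
  [0..2]={S}  "aaa"

S ∈ T[0,2] ⇒ YES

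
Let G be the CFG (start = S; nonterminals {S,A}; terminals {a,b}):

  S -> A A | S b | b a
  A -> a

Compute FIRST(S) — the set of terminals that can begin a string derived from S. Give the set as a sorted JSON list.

FIRST iteration:
[1]
  A via A→a: +{a}
  S via S→A A: +{a}
  S via S→b a: +{b}
  FIRST(S)={a,b}  FIRST(A)={a}
[2] done
  FIRST(S)={a,b}  FIRST(A)={a}

FIRST(S) = ["a", "b"]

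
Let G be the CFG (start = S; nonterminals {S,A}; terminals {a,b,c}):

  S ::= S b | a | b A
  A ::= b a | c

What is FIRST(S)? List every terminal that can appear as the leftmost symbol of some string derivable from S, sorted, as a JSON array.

FIRST sets, iterate to fixpoint:
iter 1:
  A via A→b a: +{b}
  A via A→c: +{c}
  S via S→a: +{a}
  S via S→b A: +{b}
  S: {a,b}  A: {b,c}
iter 2: done
  S: {a,b}  A: {b,c}

FIRST(S) = ["a", "b"]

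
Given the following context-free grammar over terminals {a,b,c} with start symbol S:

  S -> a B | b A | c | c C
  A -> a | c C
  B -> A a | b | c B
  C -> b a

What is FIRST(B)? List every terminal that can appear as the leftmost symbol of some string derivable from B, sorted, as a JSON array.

Compute FIRST by fixpoint:
pass 1:
  A via A→a: +{a}
  A via A→c C: +{c}
  B via B→A a: +{a,c}
  B via B→b: +{b}
  C via C→b a: +{b}
  S via S→a B: +{a}
  S via S→b A: +{b}
  S via S→c: +{c}
  FIRST[S]={a,b,c}  FIRST[A]={a,c}  FIRST[B]={a,b,c}  FIRST[C]={b}
pass 2: (stable)
  FIRST[S]={a,b,c}  FIRST[A]={a,c}  FIRST[B]={a,b,c}  FIRST[C]={b}

FIRST(B) = ["a", "b", "c"]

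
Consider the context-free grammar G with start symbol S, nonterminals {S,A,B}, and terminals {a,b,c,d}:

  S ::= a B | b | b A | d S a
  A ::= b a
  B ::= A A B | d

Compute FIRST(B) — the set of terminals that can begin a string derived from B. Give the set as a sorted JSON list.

Compute FIRST by fixpoint:
round 1:
  A via A→b a: +{b}
  B via B→A A B: +{b}
  B via B→d: +{d}
  S via S→a B: +{a}
  S via S→b: +{b}
  S via S→d S a: +{d}
  FIRST(S)={a,b,d}  FIRST(A)={b}  FIRST(B)={b,d}
round 2: done
  FIRST(S)={a,b,d}  FIRST(A)={b}  FIRST(B)={b,d}

FIRST(B) = ["b", "d"]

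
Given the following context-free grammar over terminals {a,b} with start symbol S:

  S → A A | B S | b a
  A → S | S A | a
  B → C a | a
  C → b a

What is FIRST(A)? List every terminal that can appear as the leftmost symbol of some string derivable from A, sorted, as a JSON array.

FIRST sets, iterate to fixpoint:
[1]
  A via A→a: +{a}
  B via B→a: +{a}
  C via C→b a: +{b}
  S via S→A A: +{a}
  S via S→b a: +{b}
  FIRST(S)={a,b}  FIRST(A)={a}  FIRST(B)={a}  FIRST(C)={b}
[2]
  A via A→S: +{b}
  B via B→C a: +{b}
  FIRST(S)={a,b}  FIRST(A)={a,b}  FIRST(B)={a,b}  FIRST(C)={b}
[3] done
  FIRST(S)={a,b}  FIRST(A)={a,b}  FIRST(B)={a,b}  FIRST(C)={b}

FIRST(A) = ["a", "b"]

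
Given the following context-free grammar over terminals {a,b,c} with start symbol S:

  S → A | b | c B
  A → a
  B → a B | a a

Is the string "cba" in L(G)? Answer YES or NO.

CNF form of G:
  S -> T1 B | a | b
  A -> a
  B -> T0 B | T0 T0
  T0 -> a
  T1 -> c

CYK table (by increasing span):
  [0..0]={T1}  "c"  orig:{}
  [1..1]={S}  "b"
  [2..2]={A,S,T0}  "a"  orig:{A,S}
  [0..1]=∅  "cb"
  [1..2]=∅  "ba"
  [0..2]=∅  "cba"

S ∉ T[0,2] ⇒ NO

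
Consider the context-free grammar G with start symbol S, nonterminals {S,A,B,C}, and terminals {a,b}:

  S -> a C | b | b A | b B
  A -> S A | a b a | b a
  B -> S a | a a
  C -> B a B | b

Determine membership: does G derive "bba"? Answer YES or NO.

CNF form of G:
  S -> T0 C | T1 A | T1 B | b
  A -> S A | T0 X2 | T1 T0
  B -> S T0 | T0 T0
  C -> B X3 | b
  T0 -> a
  T1 -> b
  X2 -> T1 T0
  X3 -> T0 B

CYK table (by increasing span):
  T[0,0] 'b' = {C,S,T1}  orig:{C,S}
  T[1,1] 'b' = {C,S,T1}  orig:{C,S}
  T[2,2] 'a' = {T0}  orig:{}
  T[0,1] 'bb' = ∅
  T[1,2] 'ba' = {A,B,X2}  orig:{A,B}
  T[0,2] 'bba' = {A,S}

S ∈ T[0,2] ⇒ YES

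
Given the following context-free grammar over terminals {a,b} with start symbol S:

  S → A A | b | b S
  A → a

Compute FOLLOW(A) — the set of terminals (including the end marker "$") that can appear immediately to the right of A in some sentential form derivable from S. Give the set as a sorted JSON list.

Compute FIRST by fixpoint:
iter 1:
  A via A→a: +{a}
  S via S→A A: +{a}
  S via S→b: +{b}
  FIRST(S)={a,b}  FIRST(A)={a}
iter 2: (no change)
  FIRST(S)={a,b}  FIRST(A)={a}

FOLLOW iteration:
initialize: $ ∈ FOLLOW(S)
pass 1:
  S→A A: FOLLOW(A) ⊇ FIRST(A) = {a}; new: +{a}
  S→A A: FOLLOW(A) ⊇ FOLLOW(S) ⊇ {$}; new: +{$}
  FOLLOW[S]={$}  FOLLOW[A]={$,a}
pass 2: done
  FOLLOW[S]={$}  FOLLOW[A]={$,a}

FOLLOW(A) = ["$", "a"]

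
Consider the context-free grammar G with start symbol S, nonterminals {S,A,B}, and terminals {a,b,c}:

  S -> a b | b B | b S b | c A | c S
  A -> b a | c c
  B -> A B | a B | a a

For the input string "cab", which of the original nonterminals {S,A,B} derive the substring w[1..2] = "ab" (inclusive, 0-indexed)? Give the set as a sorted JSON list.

Convert to CNF:
  S -> T0 B | T0 X3 | T1 T0 | T2 A | T2 S
  A -> T0 T1 | T2 T2
  B -> A B | T1 B | T1 T1
  T0 -> b
  T1 -> a
  T2 -> c
  X3 -> S T0

CYK table (by increasing span), restricted to cells inside w[1..2]:
  [1..1]={T1}  "a"  orig:{}
  [2..2]={T0}  "b"  orig:{}
  [1..2]={S}  "ab"

Original NTs in T[1,2] deriving "ab": ["S"]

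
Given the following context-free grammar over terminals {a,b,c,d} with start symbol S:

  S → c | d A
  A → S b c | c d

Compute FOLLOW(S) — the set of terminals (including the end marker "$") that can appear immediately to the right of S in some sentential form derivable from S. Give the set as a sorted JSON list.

FIRST sets, iterate to fixpoint:
[1]
  A via A→c d: +{c}
  S via S→c: +{c}
  S via S→d A: +{d}
  FIRST[S]={c,d}  FIRST[A]={c}
[2]
  A via A→S b c: +{d}
  FIRST[S]={c,d}  FIRST[A]={c,d}
[3] (stable)
  FIRST[S]={c,d}  FIRST[A]={c,d}

FOLLOW sets:
seed FOLLOW(S) with $
iter 1:
  A→S b c: FOLLOW(S) ⊇ FIRST(b) = {b}; new: +{b}
  S→d A: FOLLOW(A) ⊇ FOLLOW(S) ⊇ {$,b}; new: +{$,b}
  FOLLOW[S]={$,b}  FOLLOW[A]={$,b}
iter 2: — fixpoint
  FOLLOW[S]={$,b}  FOLLOW[A]={$,b}

FOLLOW(S) = ["$", "b"]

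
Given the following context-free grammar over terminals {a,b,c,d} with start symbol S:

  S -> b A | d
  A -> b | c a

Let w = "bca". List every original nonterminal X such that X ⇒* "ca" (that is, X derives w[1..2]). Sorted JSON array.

CNF form of G:
  S -> T2 A | d
  A -> T0 T1 | b
  T0 -> c
  T1 -> a
  T2 -> b

CYK fill — only the sub-triangle for w[1..2]:
  cell(1,1) c: {T0}  orig:{}
  cell(2,2) a: {T1}  orig:{}
  cell(1,2) ca: {A}

Original NTs in T[1,2] deriving "ca": ["A"]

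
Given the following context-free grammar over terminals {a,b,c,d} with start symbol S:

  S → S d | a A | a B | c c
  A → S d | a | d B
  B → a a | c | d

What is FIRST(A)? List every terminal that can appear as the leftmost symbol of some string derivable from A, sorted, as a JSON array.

Compute FIRST by fixpoint:
pass 1:
  A via A→a: +{a}
  A via A→d B: +{d}
  B via B→a a: +{a}
  B via B→c: +{c}
  B via B→d: +{d}
  S via S→a A: +{a}
  S via S→c c: +{c}
  FIRST(S)={a,c}  FIRST(A)={a,d}  FIRST(B)={a,c,d}
pass 2:
  A via A→S d: +{c}
  FIRST(S)={a,c}  FIRST(A)={a,c,d}  FIRST(B)={a,c,d}
pass 3: (stable)
  FIRST(S)={a,c}  FIRST(A)={a,c,d}  FIRST(B)={a,c,d}

FIRST(A) = ["a", "c", "d"]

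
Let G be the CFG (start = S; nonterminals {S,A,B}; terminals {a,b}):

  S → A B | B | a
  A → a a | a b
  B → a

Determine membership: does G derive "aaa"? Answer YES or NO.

Convert to CNF:
  S -> A B | a
  A -> T0 T0 | T0 T1
  B -> a
  T0 -> a
  T1 -> b

CYK table (by increasing span):
  [0..0]={B,S,T0}  "a"  orig:{B,S}
  [1..1]={B,S,T0}  "a"  orig:{B,S}
  [2..2]={B,S,T0}  "a"  orig:{B,S}
  [0..1]={A}  "aa"
  [1..2]={A}  "aa"
  [0..2]={S}  "aaa"

S ∈ T[0,2] ⇒ YES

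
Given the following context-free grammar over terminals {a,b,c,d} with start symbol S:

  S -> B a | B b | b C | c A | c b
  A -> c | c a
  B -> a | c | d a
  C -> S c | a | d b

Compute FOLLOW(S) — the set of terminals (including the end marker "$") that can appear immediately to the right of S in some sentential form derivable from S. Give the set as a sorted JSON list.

FIRST sets, iterate to fixpoint:
[1]
  A via A→c: +{c}
  B via B→a: +{a}
  B via B→c: +{c}
  B via B→d a: +{d}
  C via C→a: +{a}
  C via C→d b: +{d}
  S via S→B a: +{a,c,d}
  S via S→b C: +{b}
  S: {a,b,c,d}  A: {c}  B: {a,c,d}  C: {a,d}
[2]
  C via C→S c: +{b,c}
  S: {a,b,c,d}  A: {c}  B: {a,c,d}  C: {a,b,c,d}
[3] — fixpoint
  S: {a,b,c,d}  A: {c}  B: {a,c,d}  C: {a,b,c,d}

Compute FOLLOW by fixpoint:
initialize: $ ∈ FOLLOW(S)
pass 1:
  C→S c: FOLLOW(S) ⊇ FIRST(c) = {c}; new: +{c}
  S→B a: FOLLOW(B) ⊇ FIRST(a) = {a}; new: +{a}
  S→B b: FOLLOW(B) ⊇ FIRST(b) = {b}; new: +{b}
  S→b C: FOLLOW(C) ⊇ FOLLOW(S) ⊇ {$,c}; new: +{$,c}
  S→c A: FOLLOW(A) ⊇ FOLLOW(S) ⊇ {$,c}; new: +{$,c}
  FOLLOW[S]={$,c}  FOLLOW[A]={$,c}  FOLLOW[B]={a,b}  FOLLOW[C]={$,c}
pass 2: (no change)
  FOLLOW[S]={$,c}  FOLLOW[A]={$,c}  FOLLOW[B]={a,b}  FOLLOW[C]={$,c}

FOLLOW(S) = ["$", "c"]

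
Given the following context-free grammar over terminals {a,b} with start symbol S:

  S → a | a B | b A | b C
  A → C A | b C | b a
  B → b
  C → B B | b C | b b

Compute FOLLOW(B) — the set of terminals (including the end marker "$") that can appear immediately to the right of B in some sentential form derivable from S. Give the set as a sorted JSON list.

FIRST sets, iterate to fixpoint:
round 1:
  A via A→b C: +{b}
  B via B→b: +{b}
  C via C→B B: +{b}
  S via S→a: +{a}
  S via S→b A: +{b}
  S: {a,b}  A: {b}  B: {b}  C: {b}
round 2: (stable)
  S: {a,b}  A: {b}  B: {b}  C: {b}

FOLLOW iteration:
seed FOLLOW(S) with $
pass 1:
  A→C A: FOLLOW(C) ⊇ FIRST(A) = {b}; new: +{b}
  C→B B: FOLLOW(B) ⊇ FIRST(B) = {b}; new: +{b}
  S→a B: FOLLOW(B) ⊇ FOLLOW(S) ⊇ {$}; new: +{$}
  S→b A: FOLLOW(A) ⊇ FOLLOW(S) ⊇ {$}; new: +{$}
  S→b C: FOLLOW(C) ⊇ FOLLOW(S) ⊇ {$}; new: +{$}
  FOLLOW(S)={$}  FOLLOW(A)={$}  FOLLOW(B)={$,b}  FOLLOW(C)={$,b}
pass 2: (no change)
  FOLLOW(S)={$}  FOLLOW(A)={$}  FOLLOW(B)={$,b}  FOLLOW(C)={$,b}

FOLLOW(B) = ["$", "b"]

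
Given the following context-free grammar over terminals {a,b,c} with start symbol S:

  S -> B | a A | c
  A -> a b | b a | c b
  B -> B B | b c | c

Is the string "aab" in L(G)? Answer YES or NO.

CNF form of G:
  S -> B B | T0 A | T1 T2 | c
  A -> T0 T1 | T1 T0 | T2 T1
  B -> B B | T1 T2 | c
  T0 -> a
  T1 -> b
  T2 -> c

Fill CYK table bottom-up:
  cell(0,0) a: {T0}  orig:{}
  cell(1,1) a: {T0}  orig:{}
  cell(2,2) b: {T1}  orig:{}
  cell(0,1) aa: ∅
  cell(1,2) ab: {A}
  cell(0,2) aab: {S}

S ∈ T[0,2] ⇒ YES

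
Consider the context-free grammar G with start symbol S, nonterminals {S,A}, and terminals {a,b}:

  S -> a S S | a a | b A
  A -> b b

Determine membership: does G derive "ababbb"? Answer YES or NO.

Convert to CNF:
  S -> T0 A | T1 T1 | T1 X2
  A -> T0 T0
  T0 -> b
  T1 -> a
  X2 -> S S

CYK fill:
  cell(0,0) a: {T1}  orig:{}
  cell(1,1) b: {T0}  orig:{}
  cell(2,2) a: {T1}  orig:{}
  cell(3,3) b: {T0}  orig:{}
  cell(4,4) b: {T0}  orig:{}
  cell(5,5) b: {T0}  orig:{}
  cell(0,1) ab: ∅
  cell(1,2) ba: ∅
  cell(2,3) ab: ∅
  cell(3,4) bb: {A}
  cell(4,5) bb: {A}
  cell(0,2) aba: ∅
  cell(1,3) bab: ∅
  cell(2,4) abb: ∅
  cell(3,5) bbb: {S}
  cell(0,3) abab: ∅
  cell(1,4) babb: ∅
  cell(2,5) abbb: ∅
  cell(0,4) ababb: ∅
  cell(1,5) babbb: ∅
  cell(0,5) ababbb: ∅

S ∉ T[0,5] ⇒ NO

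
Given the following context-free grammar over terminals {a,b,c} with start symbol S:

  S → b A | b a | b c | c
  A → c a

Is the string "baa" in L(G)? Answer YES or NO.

CNF form of G:
  S -> T2 A | T2 T0 | T2 T1 | c
  A -> T0 T1
  T0 -> c
  T1 -> a
  T2 -> b

Fill CYK table bottom-up:
  T[0,0] 'b' = {T2}  orig:{}
  T[1,1] 'a' = {T1}  orig:{}
  T[2,2] 'a' = {T1}  orig:{}
  T[0,1] 'ba' = {S}
  T[1,2] 'aa' = ∅
  T[0,2] 'baa' = ∅

S ∉ T[0,2] ⇒ NO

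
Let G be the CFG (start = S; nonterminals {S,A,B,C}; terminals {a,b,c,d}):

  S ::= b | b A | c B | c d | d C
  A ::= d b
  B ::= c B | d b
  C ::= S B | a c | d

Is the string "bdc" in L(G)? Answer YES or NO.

CNF form of G:
  S -> T0 C | T1 A | T2 B | T2 T0 | b
  A -> T0 T1
  B -> T0 T1 | T2 B
  C -> S B | T3 T2 | d
  T0 -> d
  T1 -> b
  T2 -> c
  T3 -> a

Fill CYK table bottom-up:
  T[0,0] 'b' = {S,T1}  orig:{S}
  T[1,1] 'd' = {C,T0}  orig:{C}
  T[2,2] 'c' = {T2}  orig:{}
  T[0,1] 'bd' = ∅
  T[1,2] 'dc' = ∅
  T[0,2] 'bdc' = ∅

S ∉ T[0,2] ⇒ NO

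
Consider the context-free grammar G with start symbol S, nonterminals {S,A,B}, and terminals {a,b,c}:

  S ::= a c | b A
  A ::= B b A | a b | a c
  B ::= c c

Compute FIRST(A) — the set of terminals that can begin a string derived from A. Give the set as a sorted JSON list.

FIRST iteration:
iter 1:
  A via A→a b: +{a}
  B via B→c c: +{c}
  S via S→a c: +{a}
  S via S→b A: +{b}
  S: {a,b}  A: {a}  B: {c}
iter 2:
  A via A→B b A: +{c}
  S: {a,b}  A: {a,c}  B: {c}
iter 3: (stable)
  S: {a,b}  A: {a,c}  B: {c}

FIRST(A) = ["a", "c"]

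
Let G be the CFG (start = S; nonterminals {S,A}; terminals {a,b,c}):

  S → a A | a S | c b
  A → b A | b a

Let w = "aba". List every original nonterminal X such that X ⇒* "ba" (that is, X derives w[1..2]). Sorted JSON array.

CNF form of G:
  S -> T1 A | T1 S | T2 T0
  A -> T0 A | T0 T1
  T0 -> b
  T1 -> a
  T2 -> c

CYK table (by increasing span), restricted to cells inside w[1..2]:
  cell(1,1) b: {T0}  orig:{}
  cell(2,2) a: {T1}  orig:{}
  cell(1,2) ba: {A}

Original NTs in T[1,2] deriving "ba": ["A"]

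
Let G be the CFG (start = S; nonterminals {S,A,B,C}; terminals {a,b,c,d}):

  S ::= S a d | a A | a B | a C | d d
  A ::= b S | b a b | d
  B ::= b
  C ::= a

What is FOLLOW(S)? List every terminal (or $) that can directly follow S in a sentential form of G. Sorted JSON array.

FIRST iteration:
[1]
  A via A→b S: +{b}
  A via A→d: +{d}
  B via B→b: +{b}
  C via C→a: +{a}
  S via S→a A: +{a}
  S via S→d d: +{d}
  S: {a,d}  A: {b,d}  B: {b}  C: {a}
[2] (stable)
  S: {a,d}  A: {b,d}  B: {b}  C: {a}

Compute FOLLOW by fixpoint:
seed FOLLOW(S) with $
round 1:
  S→S a d: FOLLOW(S) ⊇ FIRST(a) = {a}; new: +{a}
  S→a A: FOLLOW(A) ⊇ FOLLOW(S) ⊇ {$,a}; new: +{$,a}
  S→a B: FOLLOW(B) ⊇ FOLLOW(S) ⊇ {$,a}; new: +{$,a}
  S→a C: FOLLOW(C) ⊇ FOLLOW(S) ⊇ {$,a}; new: +{$,a}
  FOLLOW[S]={$,a}  FOLLOW[A]={$,a}  FOLLOW[B]={$,a}  FOLLOW[C]={$,a}
round 2: done
  FOLLOW[S]={$,a}  FOLLOW[A]={$,a}  FOLLOW[B]={$,a}  FOLLOW[C]={$,a}

FOLLOW(S) = ["$", "a"]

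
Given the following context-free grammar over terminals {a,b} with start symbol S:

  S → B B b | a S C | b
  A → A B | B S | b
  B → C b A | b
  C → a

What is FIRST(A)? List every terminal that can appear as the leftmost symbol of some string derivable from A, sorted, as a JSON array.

FIRST sets, iterate to fixpoint:
round 1:
  A via A→b: +{b}
  B via B→b: +{b}
  C via C→a: +{a}
  S via S→B B b: +{b}
  S via S→a S C: +{a}
  S: {a,b}  A: {b}  B: {b}  C: {a}
round 2:
  B via B→C b A: +{a}
  S: {a,b}  A: {b}  B: {a,b}  C: {a}
round 3:
  A via A→B S: +{a}
  S: {a,b}  A: {a,b}  B: {a,b}  C: {a}
round 4: done
  S: {a,b}  A: {a,b}  B: {a,b}  C: {a}

FIRST(A) = ["a", "b"]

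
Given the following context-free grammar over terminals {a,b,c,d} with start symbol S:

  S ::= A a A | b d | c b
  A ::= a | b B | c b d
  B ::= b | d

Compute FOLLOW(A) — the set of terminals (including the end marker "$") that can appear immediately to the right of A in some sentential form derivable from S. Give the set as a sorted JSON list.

FIRST sets, iterate to fixpoint:
[1]
  A via A→a: +{a}
  A via A→b B: +{b}
  A via A→c b d: +{c}
  B via B→b: +{b}
  B via B→d: +{d}
  S via S→A a A: +{a,b,c}
  FIRST[S]={a,b,c}  FIRST[A]={a,b,c}  FIRST[B]={b,d}
[2] (no change)
  FIRST[S]={a,b,c}  FIRST[A]={a,b,c}  FIRST[B]={b,d}

FOLLOW sets:
FOLLOW(S) := {$}
round 1:
  S→A a A: FOLLOW(A) ⊇ FIRST(a) = {a}; new: +{a}
  S→A a A: FOLLOW(A) ⊇ FOLLOW(S) ⊇ {$}; new: +{$}
  FOLLOW(S)={$}  FOLLOW(A)={$,a}  FOLLOW(B)={}
round 2:
  A→b B: FOLLOW(B) ⊇ FOLLOW(A) ⊇ {$,a}; new: +{$,a}
  FOLLOW(S)={$}  FOLLOW(A)={$,a}  FOLLOW(B)={$,a}
round 3: done
  FOLLOW(S)={$}  FOLLOW(A)={$,a}  FOLLOW(B)={$,a}

FOLLOW(A) = ["$", "a"]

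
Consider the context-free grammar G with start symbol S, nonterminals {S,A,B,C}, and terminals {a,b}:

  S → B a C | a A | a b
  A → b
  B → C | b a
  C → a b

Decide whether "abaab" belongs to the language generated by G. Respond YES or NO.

Convert to CNF:
  S -> B X2 | T0 A | T0 T1
  A -> b
  B -> T0 T1 | T1 T0
  C -> T0 T1
  T0 -> a
  T1 -> b
  X2 -> T0 C

Fill CYK table bottom-up:
  [0..0]={T0}  "a"  orig:{}
  [1..1]={A,T1}  "b"  orig:{A}
  [2..2]={T0}  "a"  orig:{}
  [3..3]={T0}  "a"  orig:{}
  [4..4]={A,T1}  "b"  orig:{A}
  [0..1]={B,C,S}  "ab"
  [1..2]={B}  "ba"
  [2..3]=∅  "aa"
  [3..4]={B,C,S}  "ab"
  [0..2]=∅  "aba"
  [1..3]=∅  "baa"
  [2..4]={X2}  "aab"  orig:{}
  [0..3]=∅  "abaa"
  [1..4]=∅  "baab"
  [0..4]={S}  "abaab"

S ∈ T[0,4] ⇒ YES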